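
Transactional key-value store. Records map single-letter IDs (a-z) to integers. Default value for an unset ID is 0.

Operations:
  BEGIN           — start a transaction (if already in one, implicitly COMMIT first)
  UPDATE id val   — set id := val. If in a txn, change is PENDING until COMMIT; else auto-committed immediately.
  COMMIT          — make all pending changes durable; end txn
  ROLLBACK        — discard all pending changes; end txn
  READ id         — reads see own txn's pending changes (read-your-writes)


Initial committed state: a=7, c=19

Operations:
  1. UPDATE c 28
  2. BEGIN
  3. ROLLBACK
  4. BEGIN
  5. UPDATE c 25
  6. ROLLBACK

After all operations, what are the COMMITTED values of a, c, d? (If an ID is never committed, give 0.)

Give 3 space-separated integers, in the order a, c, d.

Initial committed: {a=7, c=19}
Op 1: UPDATE c=28 (auto-commit; committed c=28)
Op 2: BEGIN: in_txn=True, pending={}
Op 3: ROLLBACK: discarded pending []; in_txn=False
Op 4: BEGIN: in_txn=True, pending={}
Op 5: UPDATE c=25 (pending; pending now {c=25})
Op 6: ROLLBACK: discarded pending ['c']; in_txn=False
Final committed: {a=7, c=28}

Answer: 7 28 0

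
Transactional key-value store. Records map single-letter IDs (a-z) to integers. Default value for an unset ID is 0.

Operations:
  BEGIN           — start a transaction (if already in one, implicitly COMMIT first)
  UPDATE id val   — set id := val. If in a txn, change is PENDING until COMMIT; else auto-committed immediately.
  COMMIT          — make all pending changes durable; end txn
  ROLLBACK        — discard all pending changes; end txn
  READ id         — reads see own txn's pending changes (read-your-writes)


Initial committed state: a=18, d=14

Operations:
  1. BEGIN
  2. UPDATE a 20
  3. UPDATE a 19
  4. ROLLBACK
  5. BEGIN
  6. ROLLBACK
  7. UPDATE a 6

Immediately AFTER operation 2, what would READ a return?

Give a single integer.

Answer: 20

Derivation:
Initial committed: {a=18, d=14}
Op 1: BEGIN: in_txn=True, pending={}
Op 2: UPDATE a=20 (pending; pending now {a=20})
After op 2: visible(a) = 20 (pending={a=20}, committed={a=18, d=14})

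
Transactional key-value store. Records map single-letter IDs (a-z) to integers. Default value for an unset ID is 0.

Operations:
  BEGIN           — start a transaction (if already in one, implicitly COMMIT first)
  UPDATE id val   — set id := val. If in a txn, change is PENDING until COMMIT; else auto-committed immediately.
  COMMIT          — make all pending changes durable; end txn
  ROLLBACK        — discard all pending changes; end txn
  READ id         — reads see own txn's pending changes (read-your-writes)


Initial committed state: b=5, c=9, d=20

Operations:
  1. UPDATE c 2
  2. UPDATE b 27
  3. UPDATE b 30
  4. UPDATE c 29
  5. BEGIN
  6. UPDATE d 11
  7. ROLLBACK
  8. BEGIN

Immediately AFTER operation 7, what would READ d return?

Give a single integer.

Initial committed: {b=5, c=9, d=20}
Op 1: UPDATE c=2 (auto-commit; committed c=2)
Op 2: UPDATE b=27 (auto-commit; committed b=27)
Op 3: UPDATE b=30 (auto-commit; committed b=30)
Op 4: UPDATE c=29 (auto-commit; committed c=29)
Op 5: BEGIN: in_txn=True, pending={}
Op 6: UPDATE d=11 (pending; pending now {d=11})
Op 7: ROLLBACK: discarded pending ['d']; in_txn=False
After op 7: visible(d) = 20 (pending={}, committed={b=30, c=29, d=20})

Answer: 20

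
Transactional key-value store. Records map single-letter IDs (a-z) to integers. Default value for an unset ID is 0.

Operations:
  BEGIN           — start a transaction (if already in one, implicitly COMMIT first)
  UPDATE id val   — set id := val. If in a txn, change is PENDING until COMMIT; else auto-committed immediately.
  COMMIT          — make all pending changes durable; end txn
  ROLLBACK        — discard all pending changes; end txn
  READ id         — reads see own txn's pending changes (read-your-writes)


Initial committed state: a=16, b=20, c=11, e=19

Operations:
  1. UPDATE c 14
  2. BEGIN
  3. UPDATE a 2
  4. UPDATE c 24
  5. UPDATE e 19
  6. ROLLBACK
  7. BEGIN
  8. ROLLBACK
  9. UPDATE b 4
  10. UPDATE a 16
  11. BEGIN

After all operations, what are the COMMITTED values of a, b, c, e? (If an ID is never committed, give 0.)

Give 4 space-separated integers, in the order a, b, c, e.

Initial committed: {a=16, b=20, c=11, e=19}
Op 1: UPDATE c=14 (auto-commit; committed c=14)
Op 2: BEGIN: in_txn=True, pending={}
Op 3: UPDATE a=2 (pending; pending now {a=2})
Op 4: UPDATE c=24 (pending; pending now {a=2, c=24})
Op 5: UPDATE e=19 (pending; pending now {a=2, c=24, e=19})
Op 6: ROLLBACK: discarded pending ['a', 'c', 'e']; in_txn=False
Op 7: BEGIN: in_txn=True, pending={}
Op 8: ROLLBACK: discarded pending []; in_txn=False
Op 9: UPDATE b=4 (auto-commit; committed b=4)
Op 10: UPDATE a=16 (auto-commit; committed a=16)
Op 11: BEGIN: in_txn=True, pending={}
Final committed: {a=16, b=4, c=14, e=19}

Answer: 16 4 14 19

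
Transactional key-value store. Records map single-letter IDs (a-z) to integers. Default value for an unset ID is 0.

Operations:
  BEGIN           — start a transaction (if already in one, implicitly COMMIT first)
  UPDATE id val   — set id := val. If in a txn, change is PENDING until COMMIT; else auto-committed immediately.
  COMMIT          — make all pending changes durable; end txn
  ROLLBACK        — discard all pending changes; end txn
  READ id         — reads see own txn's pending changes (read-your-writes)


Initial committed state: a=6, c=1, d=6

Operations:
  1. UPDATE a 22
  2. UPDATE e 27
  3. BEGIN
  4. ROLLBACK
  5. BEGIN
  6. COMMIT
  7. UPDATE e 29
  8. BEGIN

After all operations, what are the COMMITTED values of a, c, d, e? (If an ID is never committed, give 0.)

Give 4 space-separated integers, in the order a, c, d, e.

Answer: 22 1 6 29

Derivation:
Initial committed: {a=6, c=1, d=6}
Op 1: UPDATE a=22 (auto-commit; committed a=22)
Op 2: UPDATE e=27 (auto-commit; committed e=27)
Op 3: BEGIN: in_txn=True, pending={}
Op 4: ROLLBACK: discarded pending []; in_txn=False
Op 5: BEGIN: in_txn=True, pending={}
Op 6: COMMIT: merged [] into committed; committed now {a=22, c=1, d=6, e=27}
Op 7: UPDATE e=29 (auto-commit; committed e=29)
Op 8: BEGIN: in_txn=True, pending={}
Final committed: {a=22, c=1, d=6, e=29}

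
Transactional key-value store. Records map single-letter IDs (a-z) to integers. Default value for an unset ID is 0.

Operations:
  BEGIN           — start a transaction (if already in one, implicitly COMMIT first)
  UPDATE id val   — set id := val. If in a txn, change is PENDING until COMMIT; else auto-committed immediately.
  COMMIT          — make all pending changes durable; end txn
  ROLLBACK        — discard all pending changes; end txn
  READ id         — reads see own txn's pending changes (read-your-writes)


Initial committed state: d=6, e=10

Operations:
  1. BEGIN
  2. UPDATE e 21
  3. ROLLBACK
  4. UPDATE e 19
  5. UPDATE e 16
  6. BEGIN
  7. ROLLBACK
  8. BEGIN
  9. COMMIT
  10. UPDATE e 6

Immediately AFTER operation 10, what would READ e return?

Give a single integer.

Initial committed: {d=6, e=10}
Op 1: BEGIN: in_txn=True, pending={}
Op 2: UPDATE e=21 (pending; pending now {e=21})
Op 3: ROLLBACK: discarded pending ['e']; in_txn=False
Op 4: UPDATE e=19 (auto-commit; committed e=19)
Op 5: UPDATE e=16 (auto-commit; committed e=16)
Op 6: BEGIN: in_txn=True, pending={}
Op 7: ROLLBACK: discarded pending []; in_txn=False
Op 8: BEGIN: in_txn=True, pending={}
Op 9: COMMIT: merged [] into committed; committed now {d=6, e=16}
Op 10: UPDATE e=6 (auto-commit; committed e=6)
After op 10: visible(e) = 6 (pending={}, committed={d=6, e=6})

Answer: 6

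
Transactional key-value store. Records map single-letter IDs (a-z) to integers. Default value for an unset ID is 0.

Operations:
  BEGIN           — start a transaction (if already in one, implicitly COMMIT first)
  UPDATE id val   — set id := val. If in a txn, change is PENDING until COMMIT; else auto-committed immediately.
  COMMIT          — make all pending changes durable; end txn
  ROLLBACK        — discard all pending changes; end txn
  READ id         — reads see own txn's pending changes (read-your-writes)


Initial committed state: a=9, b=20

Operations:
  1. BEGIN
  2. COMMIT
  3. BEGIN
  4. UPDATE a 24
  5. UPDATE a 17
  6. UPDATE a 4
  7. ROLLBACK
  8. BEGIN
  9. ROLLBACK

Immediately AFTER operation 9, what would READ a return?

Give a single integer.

Answer: 9

Derivation:
Initial committed: {a=9, b=20}
Op 1: BEGIN: in_txn=True, pending={}
Op 2: COMMIT: merged [] into committed; committed now {a=9, b=20}
Op 3: BEGIN: in_txn=True, pending={}
Op 4: UPDATE a=24 (pending; pending now {a=24})
Op 5: UPDATE a=17 (pending; pending now {a=17})
Op 6: UPDATE a=4 (pending; pending now {a=4})
Op 7: ROLLBACK: discarded pending ['a']; in_txn=False
Op 8: BEGIN: in_txn=True, pending={}
Op 9: ROLLBACK: discarded pending []; in_txn=False
After op 9: visible(a) = 9 (pending={}, committed={a=9, b=20})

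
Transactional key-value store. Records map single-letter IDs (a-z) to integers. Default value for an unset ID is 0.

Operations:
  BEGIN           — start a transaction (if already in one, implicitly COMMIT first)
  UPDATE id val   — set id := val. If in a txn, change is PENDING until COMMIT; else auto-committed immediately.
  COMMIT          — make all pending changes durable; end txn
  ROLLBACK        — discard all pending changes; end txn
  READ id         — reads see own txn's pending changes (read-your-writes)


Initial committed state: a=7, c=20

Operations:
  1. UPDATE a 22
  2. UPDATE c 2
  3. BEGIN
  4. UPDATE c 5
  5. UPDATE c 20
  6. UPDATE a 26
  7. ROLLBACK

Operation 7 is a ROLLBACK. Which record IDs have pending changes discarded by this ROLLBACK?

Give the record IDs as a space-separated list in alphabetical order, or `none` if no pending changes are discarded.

Initial committed: {a=7, c=20}
Op 1: UPDATE a=22 (auto-commit; committed a=22)
Op 2: UPDATE c=2 (auto-commit; committed c=2)
Op 3: BEGIN: in_txn=True, pending={}
Op 4: UPDATE c=5 (pending; pending now {c=5})
Op 5: UPDATE c=20 (pending; pending now {c=20})
Op 6: UPDATE a=26 (pending; pending now {a=26, c=20})
Op 7: ROLLBACK: discarded pending ['a', 'c']; in_txn=False
ROLLBACK at op 7 discards: ['a', 'c']

Answer: a c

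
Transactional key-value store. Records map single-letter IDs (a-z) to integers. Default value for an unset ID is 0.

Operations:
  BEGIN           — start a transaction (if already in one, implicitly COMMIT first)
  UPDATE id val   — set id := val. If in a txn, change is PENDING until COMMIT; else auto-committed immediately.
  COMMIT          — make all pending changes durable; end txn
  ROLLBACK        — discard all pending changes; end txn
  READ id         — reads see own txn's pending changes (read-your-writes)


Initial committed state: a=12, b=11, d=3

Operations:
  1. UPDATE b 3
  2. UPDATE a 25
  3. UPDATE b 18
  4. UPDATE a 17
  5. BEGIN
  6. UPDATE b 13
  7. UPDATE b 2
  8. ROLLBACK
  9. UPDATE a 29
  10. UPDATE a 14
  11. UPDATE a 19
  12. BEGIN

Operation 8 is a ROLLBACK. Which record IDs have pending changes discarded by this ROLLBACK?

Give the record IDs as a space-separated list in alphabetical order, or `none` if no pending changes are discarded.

Initial committed: {a=12, b=11, d=3}
Op 1: UPDATE b=3 (auto-commit; committed b=3)
Op 2: UPDATE a=25 (auto-commit; committed a=25)
Op 3: UPDATE b=18 (auto-commit; committed b=18)
Op 4: UPDATE a=17 (auto-commit; committed a=17)
Op 5: BEGIN: in_txn=True, pending={}
Op 6: UPDATE b=13 (pending; pending now {b=13})
Op 7: UPDATE b=2 (pending; pending now {b=2})
Op 8: ROLLBACK: discarded pending ['b']; in_txn=False
Op 9: UPDATE a=29 (auto-commit; committed a=29)
Op 10: UPDATE a=14 (auto-commit; committed a=14)
Op 11: UPDATE a=19 (auto-commit; committed a=19)
Op 12: BEGIN: in_txn=True, pending={}
ROLLBACK at op 8 discards: ['b']

Answer: b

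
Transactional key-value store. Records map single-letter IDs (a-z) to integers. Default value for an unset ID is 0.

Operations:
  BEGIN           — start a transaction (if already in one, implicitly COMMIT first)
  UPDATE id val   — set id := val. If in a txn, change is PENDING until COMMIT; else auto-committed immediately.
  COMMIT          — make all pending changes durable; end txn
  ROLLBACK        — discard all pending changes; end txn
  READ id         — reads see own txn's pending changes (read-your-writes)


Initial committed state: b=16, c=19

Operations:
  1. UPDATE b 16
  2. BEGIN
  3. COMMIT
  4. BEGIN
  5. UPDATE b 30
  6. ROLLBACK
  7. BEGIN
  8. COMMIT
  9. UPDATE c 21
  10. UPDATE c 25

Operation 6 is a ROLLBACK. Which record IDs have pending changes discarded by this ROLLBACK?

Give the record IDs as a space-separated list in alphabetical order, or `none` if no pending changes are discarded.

Answer: b

Derivation:
Initial committed: {b=16, c=19}
Op 1: UPDATE b=16 (auto-commit; committed b=16)
Op 2: BEGIN: in_txn=True, pending={}
Op 3: COMMIT: merged [] into committed; committed now {b=16, c=19}
Op 4: BEGIN: in_txn=True, pending={}
Op 5: UPDATE b=30 (pending; pending now {b=30})
Op 6: ROLLBACK: discarded pending ['b']; in_txn=False
Op 7: BEGIN: in_txn=True, pending={}
Op 8: COMMIT: merged [] into committed; committed now {b=16, c=19}
Op 9: UPDATE c=21 (auto-commit; committed c=21)
Op 10: UPDATE c=25 (auto-commit; committed c=25)
ROLLBACK at op 6 discards: ['b']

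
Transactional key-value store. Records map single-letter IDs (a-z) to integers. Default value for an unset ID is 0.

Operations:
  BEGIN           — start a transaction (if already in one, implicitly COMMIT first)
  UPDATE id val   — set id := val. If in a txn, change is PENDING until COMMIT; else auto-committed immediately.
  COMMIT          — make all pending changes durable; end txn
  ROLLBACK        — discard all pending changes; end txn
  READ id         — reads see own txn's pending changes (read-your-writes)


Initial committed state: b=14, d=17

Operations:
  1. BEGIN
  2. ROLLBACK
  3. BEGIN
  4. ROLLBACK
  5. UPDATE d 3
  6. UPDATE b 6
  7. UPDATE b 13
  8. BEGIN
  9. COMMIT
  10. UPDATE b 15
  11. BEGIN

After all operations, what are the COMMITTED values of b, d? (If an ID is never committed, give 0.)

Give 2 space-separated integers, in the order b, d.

Answer: 15 3

Derivation:
Initial committed: {b=14, d=17}
Op 1: BEGIN: in_txn=True, pending={}
Op 2: ROLLBACK: discarded pending []; in_txn=False
Op 3: BEGIN: in_txn=True, pending={}
Op 4: ROLLBACK: discarded pending []; in_txn=False
Op 5: UPDATE d=3 (auto-commit; committed d=3)
Op 6: UPDATE b=6 (auto-commit; committed b=6)
Op 7: UPDATE b=13 (auto-commit; committed b=13)
Op 8: BEGIN: in_txn=True, pending={}
Op 9: COMMIT: merged [] into committed; committed now {b=13, d=3}
Op 10: UPDATE b=15 (auto-commit; committed b=15)
Op 11: BEGIN: in_txn=True, pending={}
Final committed: {b=15, d=3}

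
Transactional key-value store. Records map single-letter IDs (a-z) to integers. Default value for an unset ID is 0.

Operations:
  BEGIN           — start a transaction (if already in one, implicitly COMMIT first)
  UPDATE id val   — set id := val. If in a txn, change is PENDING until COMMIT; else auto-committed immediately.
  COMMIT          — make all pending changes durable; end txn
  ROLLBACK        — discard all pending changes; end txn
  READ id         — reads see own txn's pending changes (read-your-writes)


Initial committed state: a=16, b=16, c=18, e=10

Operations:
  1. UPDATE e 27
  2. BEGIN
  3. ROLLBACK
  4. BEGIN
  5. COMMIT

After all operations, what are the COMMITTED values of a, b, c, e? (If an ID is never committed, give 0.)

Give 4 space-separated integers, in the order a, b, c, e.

Initial committed: {a=16, b=16, c=18, e=10}
Op 1: UPDATE e=27 (auto-commit; committed e=27)
Op 2: BEGIN: in_txn=True, pending={}
Op 3: ROLLBACK: discarded pending []; in_txn=False
Op 4: BEGIN: in_txn=True, pending={}
Op 5: COMMIT: merged [] into committed; committed now {a=16, b=16, c=18, e=27}
Final committed: {a=16, b=16, c=18, e=27}

Answer: 16 16 18 27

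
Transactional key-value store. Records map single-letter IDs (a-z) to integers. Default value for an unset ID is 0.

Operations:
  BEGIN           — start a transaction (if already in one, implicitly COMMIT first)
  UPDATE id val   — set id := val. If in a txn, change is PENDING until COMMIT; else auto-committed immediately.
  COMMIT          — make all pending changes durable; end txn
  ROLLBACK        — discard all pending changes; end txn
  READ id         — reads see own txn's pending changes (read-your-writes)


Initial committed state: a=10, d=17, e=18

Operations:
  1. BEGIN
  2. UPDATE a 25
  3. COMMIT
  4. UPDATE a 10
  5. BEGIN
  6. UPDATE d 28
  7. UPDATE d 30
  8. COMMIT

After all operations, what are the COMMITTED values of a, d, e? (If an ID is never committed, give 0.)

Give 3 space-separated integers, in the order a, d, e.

Initial committed: {a=10, d=17, e=18}
Op 1: BEGIN: in_txn=True, pending={}
Op 2: UPDATE a=25 (pending; pending now {a=25})
Op 3: COMMIT: merged ['a'] into committed; committed now {a=25, d=17, e=18}
Op 4: UPDATE a=10 (auto-commit; committed a=10)
Op 5: BEGIN: in_txn=True, pending={}
Op 6: UPDATE d=28 (pending; pending now {d=28})
Op 7: UPDATE d=30 (pending; pending now {d=30})
Op 8: COMMIT: merged ['d'] into committed; committed now {a=10, d=30, e=18}
Final committed: {a=10, d=30, e=18}

Answer: 10 30 18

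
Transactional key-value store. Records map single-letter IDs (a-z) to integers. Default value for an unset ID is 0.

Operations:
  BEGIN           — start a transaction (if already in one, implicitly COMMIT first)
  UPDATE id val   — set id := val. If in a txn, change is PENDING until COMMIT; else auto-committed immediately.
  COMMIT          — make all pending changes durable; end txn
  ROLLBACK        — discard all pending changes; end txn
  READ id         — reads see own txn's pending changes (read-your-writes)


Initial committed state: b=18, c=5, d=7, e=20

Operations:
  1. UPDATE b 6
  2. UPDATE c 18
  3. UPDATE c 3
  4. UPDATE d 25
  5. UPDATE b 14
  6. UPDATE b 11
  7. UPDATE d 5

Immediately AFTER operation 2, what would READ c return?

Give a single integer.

Initial committed: {b=18, c=5, d=7, e=20}
Op 1: UPDATE b=6 (auto-commit; committed b=6)
Op 2: UPDATE c=18 (auto-commit; committed c=18)
After op 2: visible(c) = 18 (pending={}, committed={b=6, c=18, d=7, e=20})

Answer: 18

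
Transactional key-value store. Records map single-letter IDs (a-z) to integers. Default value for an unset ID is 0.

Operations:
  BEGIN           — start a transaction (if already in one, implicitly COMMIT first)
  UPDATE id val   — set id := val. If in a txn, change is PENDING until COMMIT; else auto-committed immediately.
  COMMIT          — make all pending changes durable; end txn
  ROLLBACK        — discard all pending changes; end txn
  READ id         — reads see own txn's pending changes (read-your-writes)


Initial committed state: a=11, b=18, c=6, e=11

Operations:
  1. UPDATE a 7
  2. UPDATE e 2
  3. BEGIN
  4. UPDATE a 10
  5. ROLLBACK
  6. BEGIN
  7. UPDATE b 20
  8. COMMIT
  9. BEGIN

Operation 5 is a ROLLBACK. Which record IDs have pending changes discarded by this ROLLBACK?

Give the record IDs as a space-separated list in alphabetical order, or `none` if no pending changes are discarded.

Initial committed: {a=11, b=18, c=6, e=11}
Op 1: UPDATE a=7 (auto-commit; committed a=7)
Op 2: UPDATE e=2 (auto-commit; committed e=2)
Op 3: BEGIN: in_txn=True, pending={}
Op 4: UPDATE a=10 (pending; pending now {a=10})
Op 5: ROLLBACK: discarded pending ['a']; in_txn=False
Op 6: BEGIN: in_txn=True, pending={}
Op 7: UPDATE b=20 (pending; pending now {b=20})
Op 8: COMMIT: merged ['b'] into committed; committed now {a=7, b=20, c=6, e=2}
Op 9: BEGIN: in_txn=True, pending={}
ROLLBACK at op 5 discards: ['a']

Answer: a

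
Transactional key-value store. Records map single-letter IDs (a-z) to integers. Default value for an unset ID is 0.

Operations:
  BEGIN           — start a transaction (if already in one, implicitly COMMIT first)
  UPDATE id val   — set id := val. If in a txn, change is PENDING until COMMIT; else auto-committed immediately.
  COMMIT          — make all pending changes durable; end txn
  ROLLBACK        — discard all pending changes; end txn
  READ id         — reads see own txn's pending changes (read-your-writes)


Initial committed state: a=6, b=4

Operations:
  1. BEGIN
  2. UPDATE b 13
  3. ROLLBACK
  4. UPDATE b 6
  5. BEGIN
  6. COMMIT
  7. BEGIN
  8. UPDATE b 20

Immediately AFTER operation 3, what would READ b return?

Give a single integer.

Answer: 4

Derivation:
Initial committed: {a=6, b=4}
Op 1: BEGIN: in_txn=True, pending={}
Op 2: UPDATE b=13 (pending; pending now {b=13})
Op 3: ROLLBACK: discarded pending ['b']; in_txn=False
After op 3: visible(b) = 4 (pending={}, committed={a=6, b=4})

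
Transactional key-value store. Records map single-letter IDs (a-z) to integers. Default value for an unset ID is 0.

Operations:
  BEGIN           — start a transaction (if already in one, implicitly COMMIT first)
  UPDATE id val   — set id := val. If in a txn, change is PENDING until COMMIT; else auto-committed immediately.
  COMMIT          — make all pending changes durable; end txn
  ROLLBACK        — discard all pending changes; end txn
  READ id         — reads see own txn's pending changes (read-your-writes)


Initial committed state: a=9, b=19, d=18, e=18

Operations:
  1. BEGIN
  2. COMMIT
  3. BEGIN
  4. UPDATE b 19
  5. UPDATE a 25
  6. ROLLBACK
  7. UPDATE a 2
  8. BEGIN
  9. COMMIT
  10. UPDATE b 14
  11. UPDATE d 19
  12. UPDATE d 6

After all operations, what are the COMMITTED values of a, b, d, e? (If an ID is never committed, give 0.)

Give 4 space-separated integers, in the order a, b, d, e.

Answer: 2 14 6 18

Derivation:
Initial committed: {a=9, b=19, d=18, e=18}
Op 1: BEGIN: in_txn=True, pending={}
Op 2: COMMIT: merged [] into committed; committed now {a=9, b=19, d=18, e=18}
Op 3: BEGIN: in_txn=True, pending={}
Op 4: UPDATE b=19 (pending; pending now {b=19})
Op 5: UPDATE a=25 (pending; pending now {a=25, b=19})
Op 6: ROLLBACK: discarded pending ['a', 'b']; in_txn=False
Op 7: UPDATE a=2 (auto-commit; committed a=2)
Op 8: BEGIN: in_txn=True, pending={}
Op 9: COMMIT: merged [] into committed; committed now {a=2, b=19, d=18, e=18}
Op 10: UPDATE b=14 (auto-commit; committed b=14)
Op 11: UPDATE d=19 (auto-commit; committed d=19)
Op 12: UPDATE d=6 (auto-commit; committed d=6)
Final committed: {a=2, b=14, d=6, e=18}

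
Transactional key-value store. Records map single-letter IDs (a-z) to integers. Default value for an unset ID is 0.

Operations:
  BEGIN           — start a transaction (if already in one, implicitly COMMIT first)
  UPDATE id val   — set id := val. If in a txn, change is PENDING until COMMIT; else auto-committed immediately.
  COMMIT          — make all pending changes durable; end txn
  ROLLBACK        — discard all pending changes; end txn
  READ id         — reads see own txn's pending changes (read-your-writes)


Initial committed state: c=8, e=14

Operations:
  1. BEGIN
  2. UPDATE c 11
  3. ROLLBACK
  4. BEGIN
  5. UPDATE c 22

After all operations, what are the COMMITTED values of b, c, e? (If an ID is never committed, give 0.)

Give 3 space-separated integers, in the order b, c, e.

Initial committed: {c=8, e=14}
Op 1: BEGIN: in_txn=True, pending={}
Op 2: UPDATE c=11 (pending; pending now {c=11})
Op 3: ROLLBACK: discarded pending ['c']; in_txn=False
Op 4: BEGIN: in_txn=True, pending={}
Op 5: UPDATE c=22 (pending; pending now {c=22})
Final committed: {c=8, e=14}

Answer: 0 8 14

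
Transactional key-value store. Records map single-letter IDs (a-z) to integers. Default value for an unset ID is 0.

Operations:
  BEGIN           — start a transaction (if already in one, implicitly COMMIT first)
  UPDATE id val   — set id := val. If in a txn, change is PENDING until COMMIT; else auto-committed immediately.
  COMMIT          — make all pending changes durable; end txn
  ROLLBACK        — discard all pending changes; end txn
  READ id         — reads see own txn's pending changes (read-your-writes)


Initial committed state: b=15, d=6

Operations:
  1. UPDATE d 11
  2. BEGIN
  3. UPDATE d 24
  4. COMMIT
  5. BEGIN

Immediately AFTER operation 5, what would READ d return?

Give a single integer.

Initial committed: {b=15, d=6}
Op 1: UPDATE d=11 (auto-commit; committed d=11)
Op 2: BEGIN: in_txn=True, pending={}
Op 3: UPDATE d=24 (pending; pending now {d=24})
Op 4: COMMIT: merged ['d'] into committed; committed now {b=15, d=24}
Op 5: BEGIN: in_txn=True, pending={}
After op 5: visible(d) = 24 (pending={}, committed={b=15, d=24})

Answer: 24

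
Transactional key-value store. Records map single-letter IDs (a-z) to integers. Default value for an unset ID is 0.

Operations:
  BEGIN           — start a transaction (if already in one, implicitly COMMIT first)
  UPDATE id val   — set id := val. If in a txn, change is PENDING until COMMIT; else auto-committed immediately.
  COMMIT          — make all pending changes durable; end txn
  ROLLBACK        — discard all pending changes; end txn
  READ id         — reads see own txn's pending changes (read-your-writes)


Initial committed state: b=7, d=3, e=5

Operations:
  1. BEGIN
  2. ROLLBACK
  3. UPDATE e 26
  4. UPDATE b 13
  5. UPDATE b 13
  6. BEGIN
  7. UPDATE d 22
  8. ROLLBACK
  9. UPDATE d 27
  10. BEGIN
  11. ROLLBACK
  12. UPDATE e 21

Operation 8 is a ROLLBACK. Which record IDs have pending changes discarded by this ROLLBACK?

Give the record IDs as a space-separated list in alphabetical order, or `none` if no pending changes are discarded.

Answer: d

Derivation:
Initial committed: {b=7, d=3, e=5}
Op 1: BEGIN: in_txn=True, pending={}
Op 2: ROLLBACK: discarded pending []; in_txn=False
Op 3: UPDATE e=26 (auto-commit; committed e=26)
Op 4: UPDATE b=13 (auto-commit; committed b=13)
Op 5: UPDATE b=13 (auto-commit; committed b=13)
Op 6: BEGIN: in_txn=True, pending={}
Op 7: UPDATE d=22 (pending; pending now {d=22})
Op 8: ROLLBACK: discarded pending ['d']; in_txn=False
Op 9: UPDATE d=27 (auto-commit; committed d=27)
Op 10: BEGIN: in_txn=True, pending={}
Op 11: ROLLBACK: discarded pending []; in_txn=False
Op 12: UPDATE e=21 (auto-commit; committed e=21)
ROLLBACK at op 8 discards: ['d']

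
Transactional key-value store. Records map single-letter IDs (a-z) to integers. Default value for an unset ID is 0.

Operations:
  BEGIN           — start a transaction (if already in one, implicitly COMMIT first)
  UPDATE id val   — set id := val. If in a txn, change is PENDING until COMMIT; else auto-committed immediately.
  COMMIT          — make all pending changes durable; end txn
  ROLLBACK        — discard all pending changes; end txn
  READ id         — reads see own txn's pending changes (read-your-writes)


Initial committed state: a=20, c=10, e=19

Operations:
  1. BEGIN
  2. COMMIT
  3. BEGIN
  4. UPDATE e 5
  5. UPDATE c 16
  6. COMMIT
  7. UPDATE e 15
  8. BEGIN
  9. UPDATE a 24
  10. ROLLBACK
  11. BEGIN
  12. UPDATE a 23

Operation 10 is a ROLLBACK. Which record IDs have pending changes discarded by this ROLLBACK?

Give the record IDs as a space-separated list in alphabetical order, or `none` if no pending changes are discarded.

Initial committed: {a=20, c=10, e=19}
Op 1: BEGIN: in_txn=True, pending={}
Op 2: COMMIT: merged [] into committed; committed now {a=20, c=10, e=19}
Op 3: BEGIN: in_txn=True, pending={}
Op 4: UPDATE e=5 (pending; pending now {e=5})
Op 5: UPDATE c=16 (pending; pending now {c=16, e=5})
Op 6: COMMIT: merged ['c', 'e'] into committed; committed now {a=20, c=16, e=5}
Op 7: UPDATE e=15 (auto-commit; committed e=15)
Op 8: BEGIN: in_txn=True, pending={}
Op 9: UPDATE a=24 (pending; pending now {a=24})
Op 10: ROLLBACK: discarded pending ['a']; in_txn=False
Op 11: BEGIN: in_txn=True, pending={}
Op 12: UPDATE a=23 (pending; pending now {a=23})
ROLLBACK at op 10 discards: ['a']

Answer: a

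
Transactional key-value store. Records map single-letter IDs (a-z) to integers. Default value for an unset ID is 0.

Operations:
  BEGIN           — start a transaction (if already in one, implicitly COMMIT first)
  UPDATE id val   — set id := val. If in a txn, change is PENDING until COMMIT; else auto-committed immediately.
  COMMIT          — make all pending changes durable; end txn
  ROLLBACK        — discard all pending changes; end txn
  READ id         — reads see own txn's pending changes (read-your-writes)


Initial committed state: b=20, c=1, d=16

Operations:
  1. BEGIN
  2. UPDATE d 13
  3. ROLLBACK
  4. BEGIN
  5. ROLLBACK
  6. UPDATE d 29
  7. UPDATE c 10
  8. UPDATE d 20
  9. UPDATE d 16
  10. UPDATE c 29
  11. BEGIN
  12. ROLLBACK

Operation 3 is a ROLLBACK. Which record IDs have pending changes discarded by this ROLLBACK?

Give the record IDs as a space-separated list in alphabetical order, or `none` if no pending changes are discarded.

Answer: d

Derivation:
Initial committed: {b=20, c=1, d=16}
Op 1: BEGIN: in_txn=True, pending={}
Op 2: UPDATE d=13 (pending; pending now {d=13})
Op 3: ROLLBACK: discarded pending ['d']; in_txn=False
Op 4: BEGIN: in_txn=True, pending={}
Op 5: ROLLBACK: discarded pending []; in_txn=False
Op 6: UPDATE d=29 (auto-commit; committed d=29)
Op 7: UPDATE c=10 (auto-commit; committed c=10)
Op 8: UPDATE d=20 (auto-commit; committed d=20)
Op 9: UPDATE d=16 (auto-commit; committed d=16)
Op 10: UPDATE c=29 (auto-commit; committed c=29)
Op 11: BEGIN: in_txn=True, pending={}
Op 12: ROLLBACK: discarded pending []; in_txn=False
ROLLBACK at op 3 discards: ['d']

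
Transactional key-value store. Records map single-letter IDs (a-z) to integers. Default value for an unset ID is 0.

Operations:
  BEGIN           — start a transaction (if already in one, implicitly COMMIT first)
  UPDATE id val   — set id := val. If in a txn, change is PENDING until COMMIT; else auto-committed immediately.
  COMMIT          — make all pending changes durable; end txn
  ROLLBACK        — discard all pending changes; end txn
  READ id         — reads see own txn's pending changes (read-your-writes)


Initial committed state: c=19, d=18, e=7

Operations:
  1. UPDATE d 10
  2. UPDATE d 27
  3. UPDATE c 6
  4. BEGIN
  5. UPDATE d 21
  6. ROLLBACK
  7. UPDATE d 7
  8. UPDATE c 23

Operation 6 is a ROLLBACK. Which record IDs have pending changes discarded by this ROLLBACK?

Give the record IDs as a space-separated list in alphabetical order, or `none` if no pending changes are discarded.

Answer: d

Derivation:
Initial committed: {c=19, d=18, e=7}
Op 1: UPDATE d=10 (auto-commit; committed d=10)
Op 2: UPDATE d=27 (auto-commit; committed d=27)
Op 3: UPDATE c=6 (auto-commit; committed c=6)
Op 4: BEGIN: in_txn=True, pending={}
Op 5: UPDATE d=21 (pending; pending now {d=21})
Op 6: ROLLBACK: discarded pending ['d']; in_txn=False
Op 7: UPDATE d=7 (auto-commit; committed d=7)
Op 8: UPDATE c=23 (auto-commit; committed c=23)
ROLLBACK at op 6 discards: ['d']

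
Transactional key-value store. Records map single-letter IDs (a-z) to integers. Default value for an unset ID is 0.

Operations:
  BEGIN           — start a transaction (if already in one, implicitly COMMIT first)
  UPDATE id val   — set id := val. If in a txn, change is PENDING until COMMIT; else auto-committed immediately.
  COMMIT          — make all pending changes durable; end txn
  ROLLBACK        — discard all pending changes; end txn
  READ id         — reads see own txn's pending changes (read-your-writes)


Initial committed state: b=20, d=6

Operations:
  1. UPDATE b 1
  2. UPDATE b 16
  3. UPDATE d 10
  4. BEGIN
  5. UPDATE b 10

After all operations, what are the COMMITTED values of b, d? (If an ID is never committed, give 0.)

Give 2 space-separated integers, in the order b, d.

Answer: 16 10

Derivation:
Initial committed: {b=20, d=6}
Op 1: UPDATE b=1 (auto-commit; committed b=1)
Op 2: UPDATE b=16 (auto-commit; committed b=16)
Op 3: UPDATE d=10 (auto-commit; committed d=10)
Op 4: BEGIN: in_txn=True, pending={}
Op 5: UPDATE b=10 (pending; pending now {b=10})
Final committed: {b=16, d=10}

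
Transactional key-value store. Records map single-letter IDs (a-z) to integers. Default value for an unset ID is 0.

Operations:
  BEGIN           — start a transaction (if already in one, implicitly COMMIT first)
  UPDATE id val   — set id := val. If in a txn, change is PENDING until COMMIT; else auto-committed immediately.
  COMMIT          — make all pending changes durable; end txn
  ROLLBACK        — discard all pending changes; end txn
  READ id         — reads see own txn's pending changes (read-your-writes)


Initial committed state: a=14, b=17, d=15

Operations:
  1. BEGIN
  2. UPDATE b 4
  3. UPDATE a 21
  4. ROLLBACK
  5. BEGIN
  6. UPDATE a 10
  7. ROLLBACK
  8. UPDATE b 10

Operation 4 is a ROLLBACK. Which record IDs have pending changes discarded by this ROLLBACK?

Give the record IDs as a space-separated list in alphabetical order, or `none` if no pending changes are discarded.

Answer: a b

Derivation:
Initial committed: {a=14, b=17, d=15}
Op 1: BEGIN: in_txn=True, pending={}
Op 2: UPDATE b=4 (pending; pending now {b=4})
Op 3: UPDATE a=21 (pending; pending now {a=21, b=4})
Op 4: ROLLBACK: discarded pending ['a', 'b']; in_txn=False
Op 5: BEGIN: in_txn=True, pending={}
Op 6: UPDATE a=10 (pending; pending now {a=10})
Op 7: ROLLBACK: discarded pending ['a']; in_txn=False
Op 8: UPDATE b=10 (auto-commit; committed b=10)
ROLLBACK at op 4 discards: ['a', 'b']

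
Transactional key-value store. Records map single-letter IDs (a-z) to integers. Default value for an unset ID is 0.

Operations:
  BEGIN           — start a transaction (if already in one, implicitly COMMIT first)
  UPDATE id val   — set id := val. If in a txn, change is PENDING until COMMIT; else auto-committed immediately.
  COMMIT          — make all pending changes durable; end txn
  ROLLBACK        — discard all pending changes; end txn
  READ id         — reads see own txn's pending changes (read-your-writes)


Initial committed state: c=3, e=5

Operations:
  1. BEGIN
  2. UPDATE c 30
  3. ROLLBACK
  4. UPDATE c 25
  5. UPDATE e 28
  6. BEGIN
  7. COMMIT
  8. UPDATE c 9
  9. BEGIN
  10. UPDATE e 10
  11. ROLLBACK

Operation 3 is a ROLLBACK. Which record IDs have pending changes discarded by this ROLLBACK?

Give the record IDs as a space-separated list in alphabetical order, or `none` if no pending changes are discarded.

Answer: c

Derivation:
Initial committed: {c=3, e=5}
Op 1: BEGIN: in_txn=True, pending={}
Op 2: UPDATE c=30 (pending; pending now {c=30})
Op 3: ROLLBACK: discarded pending ['c']; in_txn=False
Op 4: UPDATE c=25 (auto-commit; committed c=25)
Op 5: UPDATE e=28 (auto-commit; committed e=28)
Op 6: BEGIN: in_txn=True, pending={}
Op 7: COMMIT: merged [] into committed; committed now {c=25, e=28}
Op 8: UPDATE c=9 (auto-commit; committed c=9)
Op 9: BEGIN: in_txn=True, pending={}
Op 10: UPDATE e=10 (pending; pending now {e=10})
Op 11: ROLLBACK: discarded pending ['e']; in_txn=False
ROLLBACK at op 3 discards: ['c']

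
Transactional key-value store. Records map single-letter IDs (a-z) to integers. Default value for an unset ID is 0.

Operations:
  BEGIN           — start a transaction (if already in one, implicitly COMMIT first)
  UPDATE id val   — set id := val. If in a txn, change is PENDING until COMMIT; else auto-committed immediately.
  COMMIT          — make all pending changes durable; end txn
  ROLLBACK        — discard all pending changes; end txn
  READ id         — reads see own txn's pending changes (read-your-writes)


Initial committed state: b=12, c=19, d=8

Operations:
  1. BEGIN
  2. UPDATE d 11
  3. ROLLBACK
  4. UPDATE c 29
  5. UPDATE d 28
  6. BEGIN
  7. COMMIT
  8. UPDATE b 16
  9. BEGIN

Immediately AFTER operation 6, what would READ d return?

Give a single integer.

Answer: 28

Derivation:
Initial committed: {b=12, c=19, d=8}
Op 1: BEGIN: in_txn=True, pending={}
Op 2: UPDATE d=11 (pending; pending now {d=11})
Op 3: ROLLBACK: discarded pending ['d']; in_txn=False
Op 4: UPDATE c=29 (auto-commit; committed c=29)
Op 5: UPDATE d=28 (auto-commit; committed d=28)
Op 6: BEGIN: in_txn=True, pending={}
After op 6: visible(d) = 28 (pending={}, committed={b=12, c=29, d=28})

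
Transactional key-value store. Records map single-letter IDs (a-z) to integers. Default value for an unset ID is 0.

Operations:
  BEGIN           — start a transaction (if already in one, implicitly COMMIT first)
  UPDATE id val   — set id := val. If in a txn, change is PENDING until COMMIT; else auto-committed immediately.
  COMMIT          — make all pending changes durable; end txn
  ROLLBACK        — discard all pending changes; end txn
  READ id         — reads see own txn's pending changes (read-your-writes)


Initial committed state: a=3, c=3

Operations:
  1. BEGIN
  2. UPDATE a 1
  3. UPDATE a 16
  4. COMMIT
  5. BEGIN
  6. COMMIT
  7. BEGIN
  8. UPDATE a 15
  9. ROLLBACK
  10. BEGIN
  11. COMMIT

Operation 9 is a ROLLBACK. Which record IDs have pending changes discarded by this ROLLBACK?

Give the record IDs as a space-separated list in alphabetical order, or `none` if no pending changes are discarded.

Initial committed: {a=3, c=3}
Op 1: BEGIN: in_txn=True, pending={}
Op 2: UPDATE a=1 (pending; pending now {a=1})
Op 3: UPDATE a=16 (pending; pending now {a=16})
Op 4: COMMIT: merged ['a'] into committed; committed now {a=16, c=3}
Op 5: BEGIN: in_txn=True, pending={}
Op 6: COMMIT: merged [] into committed; committed now {a=16, c=3}
Op 7: BEGIN: in_txn=True, pending={}
Op 8: UPDATE a=15 (pending; pending now {a=15})
Op 9: ROLLBACK: discarded pending ['a']; in_txn=False
Op 10: BEGIN: in_txn=True, pending={}
Op 11: COMMIT: merged [] into committed; committed now {a=16, c=3}
ROLLBACK at op 9 discards: ['a']

Answer: a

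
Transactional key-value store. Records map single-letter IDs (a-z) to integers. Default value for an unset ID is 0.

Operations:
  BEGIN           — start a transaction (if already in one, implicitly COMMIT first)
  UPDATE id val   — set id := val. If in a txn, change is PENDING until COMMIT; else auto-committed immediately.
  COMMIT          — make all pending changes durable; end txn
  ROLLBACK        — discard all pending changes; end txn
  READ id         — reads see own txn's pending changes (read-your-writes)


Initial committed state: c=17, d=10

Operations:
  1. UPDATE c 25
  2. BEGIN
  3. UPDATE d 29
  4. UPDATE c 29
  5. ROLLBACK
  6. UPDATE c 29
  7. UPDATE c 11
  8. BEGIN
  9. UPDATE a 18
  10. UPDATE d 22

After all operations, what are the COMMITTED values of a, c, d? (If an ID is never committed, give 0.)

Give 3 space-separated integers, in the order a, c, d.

Initial committed: {c=17, d=10}
Op 1: UPDATE c=25 (auto-commit; committed c=25)
Op 2: BEGIN: in_txn=True, pending={}
Op 3: UPDATE d=29 (pending; pending now {d=29})
Op 4: UPDATE c=29 (pending; pending now {c=29, d=29})
Op 5: ROLLBACK: discarded pending ['c', 'd']; in_txn=False
Op 6: UPDATE c=29 (auto-commit; committed c=29)
Op 7: UPDATE c=11 (auto-commit; committed c=11)
Op 8: BEGIN: in_txn=True, pending={}
Op 9: UPDATE a=18 (pending; pending now {a=18})
Op 10: UPDATE d=22 (pending; pending now {a=18, d=22})
Final committed: {c=11, d=10}

Answer: 0 11 10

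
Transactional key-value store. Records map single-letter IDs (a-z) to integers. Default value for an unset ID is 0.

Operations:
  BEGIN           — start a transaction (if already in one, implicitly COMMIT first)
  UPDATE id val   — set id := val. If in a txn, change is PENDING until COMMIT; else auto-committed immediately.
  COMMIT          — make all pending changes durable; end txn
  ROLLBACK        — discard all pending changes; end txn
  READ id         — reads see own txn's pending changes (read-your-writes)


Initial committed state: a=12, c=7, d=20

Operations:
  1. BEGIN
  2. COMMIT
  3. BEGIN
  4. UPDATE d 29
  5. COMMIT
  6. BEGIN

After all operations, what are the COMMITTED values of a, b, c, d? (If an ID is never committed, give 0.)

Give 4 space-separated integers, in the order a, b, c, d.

Answer: 12 0 7 29

Derivation:
Initial committed: {a=12, c=7, d=20}
Op 1: BEGIN: in_txn=True, pending={}
Op 2: COMMIT: merged [] into committed; committed now {a=12, c=7, d=20}
Op 3: BEGIN: in_txn=True, pending={}
Op 4: UPDATE d=29 (pending; pending now {d=29})
Op 5: COMMIT: merged ['d'] into committed; committed now {a=12, c=7, d=29}
Op 6: BEGIN: in_txn=True, pending={}
Final committed: {a=12, c=7, d=29}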